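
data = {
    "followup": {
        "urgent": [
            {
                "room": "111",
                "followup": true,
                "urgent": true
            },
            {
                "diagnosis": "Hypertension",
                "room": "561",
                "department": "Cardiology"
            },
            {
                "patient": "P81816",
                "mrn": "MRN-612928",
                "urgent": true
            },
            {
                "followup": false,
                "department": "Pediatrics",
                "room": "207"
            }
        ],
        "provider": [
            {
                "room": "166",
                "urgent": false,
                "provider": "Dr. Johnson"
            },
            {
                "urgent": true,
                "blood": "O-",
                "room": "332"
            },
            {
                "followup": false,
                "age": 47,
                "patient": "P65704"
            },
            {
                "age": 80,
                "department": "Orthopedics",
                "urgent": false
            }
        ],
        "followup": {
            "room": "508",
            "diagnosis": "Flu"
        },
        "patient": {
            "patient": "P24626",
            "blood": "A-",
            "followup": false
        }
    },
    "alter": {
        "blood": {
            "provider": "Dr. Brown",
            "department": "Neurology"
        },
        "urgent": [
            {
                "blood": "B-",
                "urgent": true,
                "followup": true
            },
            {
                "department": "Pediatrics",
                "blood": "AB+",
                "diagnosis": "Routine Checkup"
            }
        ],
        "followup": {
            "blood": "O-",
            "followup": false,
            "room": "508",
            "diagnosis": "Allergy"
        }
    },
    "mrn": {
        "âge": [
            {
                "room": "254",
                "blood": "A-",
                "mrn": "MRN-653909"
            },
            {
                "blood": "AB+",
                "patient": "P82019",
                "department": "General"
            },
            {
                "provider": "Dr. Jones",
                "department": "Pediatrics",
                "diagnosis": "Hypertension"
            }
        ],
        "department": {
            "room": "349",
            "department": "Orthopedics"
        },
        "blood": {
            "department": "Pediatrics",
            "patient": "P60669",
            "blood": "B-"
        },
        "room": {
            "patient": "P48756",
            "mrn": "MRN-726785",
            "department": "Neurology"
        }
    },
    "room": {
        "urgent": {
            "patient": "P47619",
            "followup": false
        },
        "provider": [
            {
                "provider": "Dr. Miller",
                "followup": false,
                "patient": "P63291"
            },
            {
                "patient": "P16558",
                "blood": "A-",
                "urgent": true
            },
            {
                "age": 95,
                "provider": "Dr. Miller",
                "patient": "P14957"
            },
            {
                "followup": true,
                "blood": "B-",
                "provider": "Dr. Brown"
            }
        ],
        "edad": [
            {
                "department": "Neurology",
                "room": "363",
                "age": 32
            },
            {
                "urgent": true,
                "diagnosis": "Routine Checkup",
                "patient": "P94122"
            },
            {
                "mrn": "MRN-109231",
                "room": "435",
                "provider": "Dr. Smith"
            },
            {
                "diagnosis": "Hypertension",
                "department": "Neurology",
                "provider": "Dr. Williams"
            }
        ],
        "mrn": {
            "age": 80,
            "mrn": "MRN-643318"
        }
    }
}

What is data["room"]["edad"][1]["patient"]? "P94122"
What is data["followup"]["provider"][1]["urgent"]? True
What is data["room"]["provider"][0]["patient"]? "P63291"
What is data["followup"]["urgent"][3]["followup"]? False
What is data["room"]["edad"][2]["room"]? "435"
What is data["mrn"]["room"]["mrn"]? "MRN-726785"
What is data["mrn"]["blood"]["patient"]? "P60669"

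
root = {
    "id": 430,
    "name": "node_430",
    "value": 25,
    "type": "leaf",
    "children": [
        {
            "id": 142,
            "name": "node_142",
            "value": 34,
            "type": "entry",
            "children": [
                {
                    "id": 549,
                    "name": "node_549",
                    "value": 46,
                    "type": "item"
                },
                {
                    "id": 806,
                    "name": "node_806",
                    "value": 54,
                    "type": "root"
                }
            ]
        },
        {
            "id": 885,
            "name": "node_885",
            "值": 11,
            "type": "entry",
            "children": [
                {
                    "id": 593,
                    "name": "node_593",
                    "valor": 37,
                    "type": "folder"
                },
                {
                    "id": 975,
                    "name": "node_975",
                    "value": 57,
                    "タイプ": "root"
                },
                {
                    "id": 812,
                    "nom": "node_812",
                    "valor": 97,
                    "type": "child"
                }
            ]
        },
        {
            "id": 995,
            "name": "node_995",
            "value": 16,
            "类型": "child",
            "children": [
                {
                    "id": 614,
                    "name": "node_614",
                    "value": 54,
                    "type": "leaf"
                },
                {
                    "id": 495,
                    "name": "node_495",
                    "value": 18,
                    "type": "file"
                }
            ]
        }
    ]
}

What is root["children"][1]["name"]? "node_885"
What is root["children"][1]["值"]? 11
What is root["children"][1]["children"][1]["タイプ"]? "root"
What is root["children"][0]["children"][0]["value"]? 46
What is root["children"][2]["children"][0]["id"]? 614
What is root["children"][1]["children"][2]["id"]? 812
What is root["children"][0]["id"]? 142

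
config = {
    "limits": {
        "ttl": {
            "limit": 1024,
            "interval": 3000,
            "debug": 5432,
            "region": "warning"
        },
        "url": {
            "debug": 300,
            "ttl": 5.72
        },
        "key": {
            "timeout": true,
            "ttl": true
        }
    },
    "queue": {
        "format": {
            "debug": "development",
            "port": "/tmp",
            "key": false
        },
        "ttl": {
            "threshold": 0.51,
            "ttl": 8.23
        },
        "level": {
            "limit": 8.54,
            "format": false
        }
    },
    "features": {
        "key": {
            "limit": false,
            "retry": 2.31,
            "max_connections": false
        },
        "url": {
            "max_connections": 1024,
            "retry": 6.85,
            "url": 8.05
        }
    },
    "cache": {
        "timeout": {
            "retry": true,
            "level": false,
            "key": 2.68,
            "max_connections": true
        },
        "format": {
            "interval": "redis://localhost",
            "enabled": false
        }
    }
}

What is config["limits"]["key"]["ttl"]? True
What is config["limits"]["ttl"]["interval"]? 3000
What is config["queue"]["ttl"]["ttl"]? 8.23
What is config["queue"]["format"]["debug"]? "development"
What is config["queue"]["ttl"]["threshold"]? 0.51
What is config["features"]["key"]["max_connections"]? False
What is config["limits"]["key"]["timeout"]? True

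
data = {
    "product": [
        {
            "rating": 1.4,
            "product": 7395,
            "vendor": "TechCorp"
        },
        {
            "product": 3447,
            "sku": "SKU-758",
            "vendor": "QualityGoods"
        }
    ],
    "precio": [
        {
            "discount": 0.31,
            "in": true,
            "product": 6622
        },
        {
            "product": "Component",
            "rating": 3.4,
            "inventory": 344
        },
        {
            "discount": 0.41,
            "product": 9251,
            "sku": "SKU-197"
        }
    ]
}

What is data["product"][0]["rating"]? 1.4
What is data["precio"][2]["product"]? 9251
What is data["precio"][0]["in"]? True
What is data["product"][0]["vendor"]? "TechCorp"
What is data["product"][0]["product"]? 7395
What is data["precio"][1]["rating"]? 3.4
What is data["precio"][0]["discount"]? 0.31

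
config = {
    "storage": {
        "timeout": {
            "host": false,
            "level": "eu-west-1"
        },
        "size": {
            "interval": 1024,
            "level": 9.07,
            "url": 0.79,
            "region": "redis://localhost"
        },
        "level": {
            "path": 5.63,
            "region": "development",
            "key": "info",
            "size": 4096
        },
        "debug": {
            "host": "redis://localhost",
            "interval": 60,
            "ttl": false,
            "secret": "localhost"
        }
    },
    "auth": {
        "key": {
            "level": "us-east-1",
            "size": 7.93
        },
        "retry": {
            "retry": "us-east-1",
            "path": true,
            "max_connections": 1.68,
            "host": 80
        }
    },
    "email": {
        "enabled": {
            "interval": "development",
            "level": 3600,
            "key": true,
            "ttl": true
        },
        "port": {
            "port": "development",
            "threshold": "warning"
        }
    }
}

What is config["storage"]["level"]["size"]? 4096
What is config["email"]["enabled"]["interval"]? "development"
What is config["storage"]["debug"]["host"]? "redis://localhost"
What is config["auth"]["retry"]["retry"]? "us-east-1"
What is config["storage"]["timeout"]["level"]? "eu-west-1"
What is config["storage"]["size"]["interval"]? 1024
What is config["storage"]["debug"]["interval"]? 60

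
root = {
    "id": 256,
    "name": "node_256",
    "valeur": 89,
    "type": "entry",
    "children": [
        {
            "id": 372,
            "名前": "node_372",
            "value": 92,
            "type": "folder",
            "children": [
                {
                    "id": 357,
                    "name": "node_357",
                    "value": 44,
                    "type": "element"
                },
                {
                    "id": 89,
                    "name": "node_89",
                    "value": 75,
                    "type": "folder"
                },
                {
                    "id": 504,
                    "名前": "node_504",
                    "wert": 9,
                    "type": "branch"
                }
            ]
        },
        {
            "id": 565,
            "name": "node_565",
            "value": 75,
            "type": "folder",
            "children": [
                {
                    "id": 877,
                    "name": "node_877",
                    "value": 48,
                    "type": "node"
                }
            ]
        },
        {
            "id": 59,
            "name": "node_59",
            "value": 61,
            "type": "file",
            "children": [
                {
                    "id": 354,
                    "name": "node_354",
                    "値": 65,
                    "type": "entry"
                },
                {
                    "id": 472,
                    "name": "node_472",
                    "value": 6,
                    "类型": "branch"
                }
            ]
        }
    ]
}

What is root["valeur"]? 89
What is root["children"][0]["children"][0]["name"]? "node_357"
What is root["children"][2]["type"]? "file"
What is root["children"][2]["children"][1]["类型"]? "branch"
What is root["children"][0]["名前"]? "node_372"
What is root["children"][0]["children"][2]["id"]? 504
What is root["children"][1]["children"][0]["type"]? "node"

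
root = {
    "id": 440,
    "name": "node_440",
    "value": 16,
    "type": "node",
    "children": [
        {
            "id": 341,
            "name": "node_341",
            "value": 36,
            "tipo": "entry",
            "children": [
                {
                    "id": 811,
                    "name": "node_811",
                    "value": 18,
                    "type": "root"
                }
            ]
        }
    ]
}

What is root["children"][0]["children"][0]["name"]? "node_811"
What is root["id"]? 440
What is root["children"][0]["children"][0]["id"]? 811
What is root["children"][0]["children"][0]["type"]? "root"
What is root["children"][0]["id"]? 341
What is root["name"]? "node_440"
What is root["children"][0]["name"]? "node_341"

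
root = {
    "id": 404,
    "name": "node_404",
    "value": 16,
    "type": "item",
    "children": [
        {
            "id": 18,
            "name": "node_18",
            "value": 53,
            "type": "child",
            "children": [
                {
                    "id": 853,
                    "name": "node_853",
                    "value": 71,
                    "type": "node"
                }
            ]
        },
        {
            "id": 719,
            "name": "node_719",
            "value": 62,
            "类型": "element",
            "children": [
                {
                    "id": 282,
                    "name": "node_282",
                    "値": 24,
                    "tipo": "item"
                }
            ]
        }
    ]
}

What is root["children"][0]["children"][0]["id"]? 853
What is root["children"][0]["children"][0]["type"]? "node"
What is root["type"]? "item"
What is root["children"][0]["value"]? 53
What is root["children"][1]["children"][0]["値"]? 24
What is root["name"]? "node_404"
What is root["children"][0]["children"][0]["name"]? "node_853"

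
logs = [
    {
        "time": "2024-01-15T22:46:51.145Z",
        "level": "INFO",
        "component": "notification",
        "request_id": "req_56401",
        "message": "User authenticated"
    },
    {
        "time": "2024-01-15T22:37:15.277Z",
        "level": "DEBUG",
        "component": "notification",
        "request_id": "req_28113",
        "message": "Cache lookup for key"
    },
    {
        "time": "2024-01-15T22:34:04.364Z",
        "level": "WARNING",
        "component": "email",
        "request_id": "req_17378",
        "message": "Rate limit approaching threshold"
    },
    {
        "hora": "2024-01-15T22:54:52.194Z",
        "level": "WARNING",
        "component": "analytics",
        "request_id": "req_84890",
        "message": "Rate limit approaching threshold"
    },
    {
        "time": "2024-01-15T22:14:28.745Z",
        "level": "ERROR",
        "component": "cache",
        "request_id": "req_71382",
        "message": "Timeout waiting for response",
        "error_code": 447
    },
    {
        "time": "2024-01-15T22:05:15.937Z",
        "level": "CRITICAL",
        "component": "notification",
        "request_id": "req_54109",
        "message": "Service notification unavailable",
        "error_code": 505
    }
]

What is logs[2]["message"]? "Rate limit approaching threshold"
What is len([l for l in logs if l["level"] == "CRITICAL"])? 1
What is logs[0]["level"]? "INFO"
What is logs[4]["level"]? "ERROR"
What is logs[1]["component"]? "notification"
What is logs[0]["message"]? "User authenticated"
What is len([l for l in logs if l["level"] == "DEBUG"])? 1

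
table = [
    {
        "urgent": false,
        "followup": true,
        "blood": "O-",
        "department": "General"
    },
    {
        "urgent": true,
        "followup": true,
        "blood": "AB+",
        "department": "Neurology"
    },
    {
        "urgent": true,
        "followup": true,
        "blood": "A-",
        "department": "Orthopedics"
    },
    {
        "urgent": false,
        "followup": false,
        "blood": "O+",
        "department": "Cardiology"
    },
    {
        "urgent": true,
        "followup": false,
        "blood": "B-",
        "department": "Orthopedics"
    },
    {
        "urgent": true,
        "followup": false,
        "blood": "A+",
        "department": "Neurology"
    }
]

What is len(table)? 6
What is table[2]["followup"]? True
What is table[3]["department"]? "Cardiology"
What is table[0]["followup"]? True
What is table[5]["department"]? "Neurology"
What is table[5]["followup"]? False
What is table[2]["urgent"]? True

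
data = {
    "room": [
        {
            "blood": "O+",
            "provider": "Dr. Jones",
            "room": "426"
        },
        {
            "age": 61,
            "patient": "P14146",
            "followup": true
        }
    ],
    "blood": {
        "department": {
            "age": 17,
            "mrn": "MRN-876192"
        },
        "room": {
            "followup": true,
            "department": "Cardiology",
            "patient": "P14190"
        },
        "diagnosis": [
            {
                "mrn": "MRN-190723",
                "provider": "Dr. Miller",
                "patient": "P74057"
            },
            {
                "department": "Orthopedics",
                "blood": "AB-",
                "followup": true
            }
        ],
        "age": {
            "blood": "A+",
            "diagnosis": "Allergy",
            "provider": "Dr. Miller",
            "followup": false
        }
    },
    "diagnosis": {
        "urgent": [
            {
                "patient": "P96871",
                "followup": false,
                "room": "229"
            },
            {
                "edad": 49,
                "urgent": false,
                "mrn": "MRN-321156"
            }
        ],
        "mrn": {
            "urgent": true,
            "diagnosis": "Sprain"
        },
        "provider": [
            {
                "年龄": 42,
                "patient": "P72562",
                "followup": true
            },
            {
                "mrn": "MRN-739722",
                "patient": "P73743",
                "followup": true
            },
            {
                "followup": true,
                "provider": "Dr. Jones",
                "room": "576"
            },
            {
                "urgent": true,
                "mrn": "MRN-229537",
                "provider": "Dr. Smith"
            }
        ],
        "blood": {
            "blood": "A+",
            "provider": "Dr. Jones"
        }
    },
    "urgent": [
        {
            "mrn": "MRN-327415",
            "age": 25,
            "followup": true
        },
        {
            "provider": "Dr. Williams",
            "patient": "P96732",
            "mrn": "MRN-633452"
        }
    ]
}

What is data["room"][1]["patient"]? "P14146"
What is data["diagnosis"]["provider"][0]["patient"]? "P72562"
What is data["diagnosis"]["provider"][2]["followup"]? True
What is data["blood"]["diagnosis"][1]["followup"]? True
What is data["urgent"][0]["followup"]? True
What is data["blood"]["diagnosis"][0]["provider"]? "Dr. Miller"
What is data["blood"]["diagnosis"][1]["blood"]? "AB-"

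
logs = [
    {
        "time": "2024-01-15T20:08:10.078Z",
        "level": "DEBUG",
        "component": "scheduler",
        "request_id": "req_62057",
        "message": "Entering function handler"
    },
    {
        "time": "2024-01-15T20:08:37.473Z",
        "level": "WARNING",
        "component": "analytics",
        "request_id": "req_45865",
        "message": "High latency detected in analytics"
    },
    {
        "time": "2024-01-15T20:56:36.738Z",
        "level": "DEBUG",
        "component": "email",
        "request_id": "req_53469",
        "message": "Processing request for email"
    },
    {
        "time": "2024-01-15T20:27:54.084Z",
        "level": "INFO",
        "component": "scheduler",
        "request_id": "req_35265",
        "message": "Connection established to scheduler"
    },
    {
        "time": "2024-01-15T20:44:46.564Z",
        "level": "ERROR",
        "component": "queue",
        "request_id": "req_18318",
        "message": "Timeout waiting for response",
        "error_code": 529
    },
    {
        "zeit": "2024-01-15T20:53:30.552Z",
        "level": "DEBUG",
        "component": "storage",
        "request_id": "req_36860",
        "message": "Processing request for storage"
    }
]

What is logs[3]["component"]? "scheduler"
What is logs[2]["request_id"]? "req_53469"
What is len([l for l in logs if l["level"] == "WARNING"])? 1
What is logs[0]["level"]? "DEBUG"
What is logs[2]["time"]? "2024-01-15T20:56:36.738Z"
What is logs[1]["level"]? "WARNING"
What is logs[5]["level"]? "DEBUG"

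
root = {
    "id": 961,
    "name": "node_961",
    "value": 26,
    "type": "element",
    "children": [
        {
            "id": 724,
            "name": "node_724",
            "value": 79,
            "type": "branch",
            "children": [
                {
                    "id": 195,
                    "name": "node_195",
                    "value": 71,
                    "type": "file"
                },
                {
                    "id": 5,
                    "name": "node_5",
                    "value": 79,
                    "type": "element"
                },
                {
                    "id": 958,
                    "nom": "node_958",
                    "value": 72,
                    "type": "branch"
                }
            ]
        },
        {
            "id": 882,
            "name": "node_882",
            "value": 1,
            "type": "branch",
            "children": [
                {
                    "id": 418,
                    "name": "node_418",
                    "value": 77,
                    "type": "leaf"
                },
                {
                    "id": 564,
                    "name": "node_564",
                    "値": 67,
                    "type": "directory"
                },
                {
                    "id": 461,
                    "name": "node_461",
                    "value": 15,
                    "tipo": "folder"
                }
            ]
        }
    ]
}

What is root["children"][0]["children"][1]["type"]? "element"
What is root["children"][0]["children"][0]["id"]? 195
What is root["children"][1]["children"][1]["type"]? "directory"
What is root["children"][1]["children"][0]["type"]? "leaf"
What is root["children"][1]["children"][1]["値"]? 67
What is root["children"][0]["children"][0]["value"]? 71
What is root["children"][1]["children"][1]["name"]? "node_564"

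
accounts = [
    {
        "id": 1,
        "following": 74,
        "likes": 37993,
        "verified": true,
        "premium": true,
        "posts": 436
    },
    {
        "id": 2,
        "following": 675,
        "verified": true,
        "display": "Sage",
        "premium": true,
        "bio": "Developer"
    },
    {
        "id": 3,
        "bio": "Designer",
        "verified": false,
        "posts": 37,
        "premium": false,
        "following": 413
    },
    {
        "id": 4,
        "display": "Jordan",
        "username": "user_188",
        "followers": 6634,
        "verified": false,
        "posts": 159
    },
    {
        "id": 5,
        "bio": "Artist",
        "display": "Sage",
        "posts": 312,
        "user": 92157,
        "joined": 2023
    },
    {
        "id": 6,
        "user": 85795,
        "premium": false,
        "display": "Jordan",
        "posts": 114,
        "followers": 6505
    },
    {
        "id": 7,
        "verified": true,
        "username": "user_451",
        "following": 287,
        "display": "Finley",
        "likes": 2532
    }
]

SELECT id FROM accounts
[1, 2, 3, 4, 5, 6, 7]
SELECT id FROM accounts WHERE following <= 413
[1, 3, 7]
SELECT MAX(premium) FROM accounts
True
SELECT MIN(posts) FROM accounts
37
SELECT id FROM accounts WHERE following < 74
[]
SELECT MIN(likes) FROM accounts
2532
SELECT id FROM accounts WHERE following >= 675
[2]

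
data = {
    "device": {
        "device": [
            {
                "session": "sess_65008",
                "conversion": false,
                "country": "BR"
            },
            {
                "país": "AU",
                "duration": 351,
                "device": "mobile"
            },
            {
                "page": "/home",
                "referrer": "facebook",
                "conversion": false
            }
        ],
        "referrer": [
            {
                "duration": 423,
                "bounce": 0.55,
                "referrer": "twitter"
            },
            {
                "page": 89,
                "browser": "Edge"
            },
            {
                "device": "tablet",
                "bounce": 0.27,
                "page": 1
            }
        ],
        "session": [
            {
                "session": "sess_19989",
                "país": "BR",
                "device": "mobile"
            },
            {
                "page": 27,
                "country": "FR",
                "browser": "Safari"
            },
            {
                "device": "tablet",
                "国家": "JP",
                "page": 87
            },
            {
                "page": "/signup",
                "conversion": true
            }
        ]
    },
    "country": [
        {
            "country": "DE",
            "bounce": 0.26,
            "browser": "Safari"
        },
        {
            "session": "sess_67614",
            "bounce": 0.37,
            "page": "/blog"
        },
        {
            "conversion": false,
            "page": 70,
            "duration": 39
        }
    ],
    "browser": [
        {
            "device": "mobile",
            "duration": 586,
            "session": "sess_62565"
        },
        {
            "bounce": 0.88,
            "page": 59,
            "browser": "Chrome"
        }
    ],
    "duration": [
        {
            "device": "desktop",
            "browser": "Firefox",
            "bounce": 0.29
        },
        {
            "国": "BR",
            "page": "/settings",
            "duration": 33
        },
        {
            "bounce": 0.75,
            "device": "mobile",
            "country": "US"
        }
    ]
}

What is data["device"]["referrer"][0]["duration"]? 423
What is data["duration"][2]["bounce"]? 0.75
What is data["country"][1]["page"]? "/blog"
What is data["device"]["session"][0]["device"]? "mobile"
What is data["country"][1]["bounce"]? 0.37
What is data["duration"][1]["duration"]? 33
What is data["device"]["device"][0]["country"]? "BR"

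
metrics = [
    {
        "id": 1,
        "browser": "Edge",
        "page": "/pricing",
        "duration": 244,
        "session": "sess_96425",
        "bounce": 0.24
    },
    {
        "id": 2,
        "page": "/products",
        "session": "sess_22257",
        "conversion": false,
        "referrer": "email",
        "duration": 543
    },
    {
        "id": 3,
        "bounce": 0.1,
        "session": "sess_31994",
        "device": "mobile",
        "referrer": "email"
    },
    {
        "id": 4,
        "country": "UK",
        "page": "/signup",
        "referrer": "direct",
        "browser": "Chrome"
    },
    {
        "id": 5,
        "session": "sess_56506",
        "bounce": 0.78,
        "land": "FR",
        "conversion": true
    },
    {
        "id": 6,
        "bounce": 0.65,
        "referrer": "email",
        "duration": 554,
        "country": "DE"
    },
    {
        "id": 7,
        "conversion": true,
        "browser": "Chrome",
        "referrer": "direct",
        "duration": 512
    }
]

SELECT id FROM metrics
[1, 2, 3, 4, 5, 6, 7]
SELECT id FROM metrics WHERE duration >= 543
[2, 6]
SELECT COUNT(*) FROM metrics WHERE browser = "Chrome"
2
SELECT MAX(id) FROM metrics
7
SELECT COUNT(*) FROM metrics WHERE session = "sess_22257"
1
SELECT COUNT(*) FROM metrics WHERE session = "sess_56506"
1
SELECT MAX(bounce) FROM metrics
0.78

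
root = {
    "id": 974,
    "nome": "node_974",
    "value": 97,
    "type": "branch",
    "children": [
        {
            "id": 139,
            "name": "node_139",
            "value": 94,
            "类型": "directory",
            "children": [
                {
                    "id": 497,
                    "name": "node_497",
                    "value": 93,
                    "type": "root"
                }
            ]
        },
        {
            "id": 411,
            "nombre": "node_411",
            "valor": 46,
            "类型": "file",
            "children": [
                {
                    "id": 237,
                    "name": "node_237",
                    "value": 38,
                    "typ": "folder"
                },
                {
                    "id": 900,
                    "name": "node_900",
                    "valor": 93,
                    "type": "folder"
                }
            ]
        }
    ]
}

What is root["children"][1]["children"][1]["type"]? "folder"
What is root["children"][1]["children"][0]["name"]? "node_237"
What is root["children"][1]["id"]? 411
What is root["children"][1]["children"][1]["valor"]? 93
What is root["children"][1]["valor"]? 46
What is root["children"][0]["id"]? 139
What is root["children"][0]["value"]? 94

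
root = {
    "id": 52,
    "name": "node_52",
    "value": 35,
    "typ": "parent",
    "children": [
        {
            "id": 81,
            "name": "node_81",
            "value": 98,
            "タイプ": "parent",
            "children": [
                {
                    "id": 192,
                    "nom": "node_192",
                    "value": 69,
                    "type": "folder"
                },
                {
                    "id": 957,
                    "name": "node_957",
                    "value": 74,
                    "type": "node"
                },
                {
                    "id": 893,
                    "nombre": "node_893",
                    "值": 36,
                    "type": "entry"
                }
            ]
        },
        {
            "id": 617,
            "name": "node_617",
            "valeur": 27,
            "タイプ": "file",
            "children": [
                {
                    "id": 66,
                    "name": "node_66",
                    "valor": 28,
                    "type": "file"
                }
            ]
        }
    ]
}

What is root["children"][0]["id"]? 81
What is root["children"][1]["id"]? 617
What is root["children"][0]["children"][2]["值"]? 36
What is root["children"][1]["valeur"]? 27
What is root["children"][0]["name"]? "node_81"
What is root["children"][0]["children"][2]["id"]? 893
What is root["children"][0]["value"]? 98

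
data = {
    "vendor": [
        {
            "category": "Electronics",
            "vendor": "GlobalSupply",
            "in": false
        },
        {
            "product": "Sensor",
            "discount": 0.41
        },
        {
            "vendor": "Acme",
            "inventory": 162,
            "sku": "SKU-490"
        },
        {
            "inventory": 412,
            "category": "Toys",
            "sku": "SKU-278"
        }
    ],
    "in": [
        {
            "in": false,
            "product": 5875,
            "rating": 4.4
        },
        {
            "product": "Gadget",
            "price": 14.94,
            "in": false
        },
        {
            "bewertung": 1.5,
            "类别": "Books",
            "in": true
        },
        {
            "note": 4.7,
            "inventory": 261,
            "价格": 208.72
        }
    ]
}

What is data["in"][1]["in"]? False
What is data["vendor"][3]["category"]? "Toys"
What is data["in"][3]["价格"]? 208.72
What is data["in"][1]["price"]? 14.94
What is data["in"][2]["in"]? True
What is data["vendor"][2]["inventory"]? 162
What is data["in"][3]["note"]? 4.7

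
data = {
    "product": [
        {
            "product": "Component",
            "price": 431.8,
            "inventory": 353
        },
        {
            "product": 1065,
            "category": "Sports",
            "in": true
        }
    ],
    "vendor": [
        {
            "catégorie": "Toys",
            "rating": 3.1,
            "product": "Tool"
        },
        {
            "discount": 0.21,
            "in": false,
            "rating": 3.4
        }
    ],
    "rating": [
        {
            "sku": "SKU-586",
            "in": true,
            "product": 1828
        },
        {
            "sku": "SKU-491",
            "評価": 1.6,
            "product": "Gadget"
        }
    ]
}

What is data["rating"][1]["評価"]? 1.6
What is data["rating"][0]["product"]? 1828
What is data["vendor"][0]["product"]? "Tool"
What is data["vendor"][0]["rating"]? 3.1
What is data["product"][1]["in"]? True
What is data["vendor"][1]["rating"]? 3.4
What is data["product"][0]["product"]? "Component"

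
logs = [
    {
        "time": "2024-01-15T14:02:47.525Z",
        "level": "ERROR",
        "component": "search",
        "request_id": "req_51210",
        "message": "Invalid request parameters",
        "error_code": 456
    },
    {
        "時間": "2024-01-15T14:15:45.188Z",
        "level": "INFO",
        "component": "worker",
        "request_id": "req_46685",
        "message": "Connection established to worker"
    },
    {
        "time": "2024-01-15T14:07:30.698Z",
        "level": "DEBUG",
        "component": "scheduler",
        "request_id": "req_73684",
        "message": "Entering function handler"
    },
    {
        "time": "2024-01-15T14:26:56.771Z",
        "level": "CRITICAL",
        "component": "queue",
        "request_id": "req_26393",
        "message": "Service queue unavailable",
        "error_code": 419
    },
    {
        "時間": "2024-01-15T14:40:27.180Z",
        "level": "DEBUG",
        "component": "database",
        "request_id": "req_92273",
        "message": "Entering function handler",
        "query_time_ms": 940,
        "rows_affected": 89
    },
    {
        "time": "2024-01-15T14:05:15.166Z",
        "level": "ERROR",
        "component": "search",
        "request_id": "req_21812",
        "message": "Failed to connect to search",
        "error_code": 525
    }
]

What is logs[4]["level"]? "DEBUG"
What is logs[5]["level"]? "ERROR"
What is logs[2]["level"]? "DEBUG"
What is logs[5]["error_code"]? 525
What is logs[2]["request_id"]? "req_73684"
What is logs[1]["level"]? "INFO"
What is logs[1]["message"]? "Connection established to worker"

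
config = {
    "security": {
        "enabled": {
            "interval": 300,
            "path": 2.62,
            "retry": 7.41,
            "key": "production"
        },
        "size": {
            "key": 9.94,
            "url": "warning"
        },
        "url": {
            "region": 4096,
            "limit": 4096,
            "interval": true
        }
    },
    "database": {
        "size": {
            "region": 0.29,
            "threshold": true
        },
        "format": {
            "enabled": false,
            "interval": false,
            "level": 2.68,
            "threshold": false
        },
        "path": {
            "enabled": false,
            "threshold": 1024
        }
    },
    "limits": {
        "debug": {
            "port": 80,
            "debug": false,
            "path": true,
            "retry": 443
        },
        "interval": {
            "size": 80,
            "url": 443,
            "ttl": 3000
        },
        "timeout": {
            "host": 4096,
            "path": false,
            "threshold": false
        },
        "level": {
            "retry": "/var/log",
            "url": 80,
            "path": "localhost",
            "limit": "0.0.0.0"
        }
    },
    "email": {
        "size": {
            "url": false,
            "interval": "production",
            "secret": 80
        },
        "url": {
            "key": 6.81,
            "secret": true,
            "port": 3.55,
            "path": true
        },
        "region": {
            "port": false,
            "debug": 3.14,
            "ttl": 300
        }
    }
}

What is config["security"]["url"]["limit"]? 4096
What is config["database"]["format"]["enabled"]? False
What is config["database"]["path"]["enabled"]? False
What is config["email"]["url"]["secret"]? True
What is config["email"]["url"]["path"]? True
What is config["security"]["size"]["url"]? "warning"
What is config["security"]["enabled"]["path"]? 2.62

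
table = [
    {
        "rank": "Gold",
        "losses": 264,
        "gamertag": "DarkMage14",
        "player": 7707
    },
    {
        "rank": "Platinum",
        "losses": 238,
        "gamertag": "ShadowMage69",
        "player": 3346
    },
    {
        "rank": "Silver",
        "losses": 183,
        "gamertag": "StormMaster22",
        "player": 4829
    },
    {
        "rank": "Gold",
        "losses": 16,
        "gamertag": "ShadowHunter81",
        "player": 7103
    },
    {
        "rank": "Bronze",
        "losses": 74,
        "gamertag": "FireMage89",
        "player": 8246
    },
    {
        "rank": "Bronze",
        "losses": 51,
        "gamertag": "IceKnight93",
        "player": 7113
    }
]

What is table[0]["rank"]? "Gold"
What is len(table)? 6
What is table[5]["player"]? 7113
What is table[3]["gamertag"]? "ShadowHunter81"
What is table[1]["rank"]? "Platinum"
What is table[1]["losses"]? 238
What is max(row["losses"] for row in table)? 264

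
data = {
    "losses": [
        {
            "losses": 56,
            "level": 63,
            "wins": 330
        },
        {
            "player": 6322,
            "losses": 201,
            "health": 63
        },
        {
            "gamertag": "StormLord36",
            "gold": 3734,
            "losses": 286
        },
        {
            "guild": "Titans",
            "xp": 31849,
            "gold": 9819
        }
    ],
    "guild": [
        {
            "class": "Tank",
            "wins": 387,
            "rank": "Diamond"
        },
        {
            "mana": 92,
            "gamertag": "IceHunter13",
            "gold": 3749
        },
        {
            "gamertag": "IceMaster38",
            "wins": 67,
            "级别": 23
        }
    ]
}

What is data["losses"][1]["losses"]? 201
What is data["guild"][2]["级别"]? 23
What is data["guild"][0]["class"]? "Tank"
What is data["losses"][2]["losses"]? 286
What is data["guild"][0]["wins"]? 387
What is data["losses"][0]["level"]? 63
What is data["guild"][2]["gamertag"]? "IceMaster38"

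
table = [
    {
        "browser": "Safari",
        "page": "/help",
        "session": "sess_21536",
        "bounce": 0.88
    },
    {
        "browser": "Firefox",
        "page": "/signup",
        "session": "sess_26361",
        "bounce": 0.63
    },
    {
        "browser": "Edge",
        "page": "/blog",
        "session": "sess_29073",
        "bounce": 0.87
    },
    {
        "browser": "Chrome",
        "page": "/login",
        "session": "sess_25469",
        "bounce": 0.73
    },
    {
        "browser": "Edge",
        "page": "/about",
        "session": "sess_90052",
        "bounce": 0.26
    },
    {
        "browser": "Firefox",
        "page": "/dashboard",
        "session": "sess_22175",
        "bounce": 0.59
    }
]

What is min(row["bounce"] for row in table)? 0.26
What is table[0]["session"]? "sess_21536"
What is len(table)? 6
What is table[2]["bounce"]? 0.87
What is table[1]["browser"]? "Firefox"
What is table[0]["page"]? "/help"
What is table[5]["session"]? "sess_22175"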